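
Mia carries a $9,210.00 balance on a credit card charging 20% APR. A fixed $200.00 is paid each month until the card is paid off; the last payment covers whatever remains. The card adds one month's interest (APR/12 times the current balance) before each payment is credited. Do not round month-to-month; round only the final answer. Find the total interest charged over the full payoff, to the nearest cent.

Monthly rate r = 20%/12 = 1.66667% = 0.0166667.
Payoff takes n = ⌈−ln(1 − rB₀/P)/ln(1+r)⌉ = ⌈88.259⌉ = 89 payments; the last is $52.18.
Total paid = 88·$200.00 + $52.18 = $17,652.18.
Total interest = total paid − principal = $17,652.18 − $9,210.00 = $8,442.18.

$8,442.18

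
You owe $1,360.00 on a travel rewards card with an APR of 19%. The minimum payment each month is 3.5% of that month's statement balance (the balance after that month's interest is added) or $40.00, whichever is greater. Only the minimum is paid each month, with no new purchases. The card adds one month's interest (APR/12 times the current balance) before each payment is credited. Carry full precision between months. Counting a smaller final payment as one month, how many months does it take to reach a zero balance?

48 months

Monthly rate r = 19%/12 = 1.58333% = 0.0158333.
While 3.5% of the post-interest balance exceeds $40.00, each month B ← (B·(1+r))·(1 − 0.035), i.e. B shrinks by the factor (1+r)·0.965 = 0.98028.
This holds for months 1–10. Entering month 11 the balance is $1,114.39; 3.5% of the post-interest balance is now below $40.00, so the flat $40.00 minimum applies from here.
From month 11 a fixed $40.00 at rate r clears $1,114.39 in 38 more payments. Total: 10 + 38 = 48 months.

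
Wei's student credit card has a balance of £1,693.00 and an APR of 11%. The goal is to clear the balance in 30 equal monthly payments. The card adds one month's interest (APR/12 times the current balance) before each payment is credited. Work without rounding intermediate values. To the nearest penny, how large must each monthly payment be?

Monthly rate r = 11%/12 = 0.916667% = 0.00916667.
Level-payment amortization: P = B₀·r / (1 − (1+r)^(−n)) = 1693.00·0.00916667 / (1 − 1.00917^(−30)).
Denominator 1 − (1+r)^(−30) = 0.239475714.
P = 15.5192 / 0.239475714 ≈ 64.80.

£64.80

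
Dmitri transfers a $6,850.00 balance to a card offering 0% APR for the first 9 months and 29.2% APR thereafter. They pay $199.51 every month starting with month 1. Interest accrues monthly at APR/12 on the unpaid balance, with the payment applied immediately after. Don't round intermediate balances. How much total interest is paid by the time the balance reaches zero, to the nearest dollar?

$2,898

Promo months 1–9 at r₀ = 0%/12 = 0; months 10+ at r₁ = 29.2%/12 = 0.0243333.
After month 9 (no interest yet): B = $6,850.00 − 9·$199.51 = $5,054.41.
Then at r₁ with $199.51/mo: n₂ = −ln(1 − r₁·B/P)/ln(1+r₁) ≈ 39.86 → 40 more payments.
Total paid = 48·$199.51 + $171.92 = $9,748.40; interest = $9,748.40 − $6,850.00 = $2,898.40.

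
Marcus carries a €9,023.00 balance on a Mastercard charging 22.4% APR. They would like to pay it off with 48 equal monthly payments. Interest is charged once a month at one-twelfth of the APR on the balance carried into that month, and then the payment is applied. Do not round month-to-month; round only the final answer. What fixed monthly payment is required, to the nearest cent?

€286.24

Monthly rate r = 22.4%/12 = 1.86667% = 0.0186667.
Level-payment amortization: P = B₀·r / (1 − (1+r)^(−n)) = 9023.00·0.0186667 / (1 − 1.01867^(−48)).
Denominator 1 − (1+r)^(−48) = 0.588415102.
P = 168.429 / 0.588415102 ≈ 286.24.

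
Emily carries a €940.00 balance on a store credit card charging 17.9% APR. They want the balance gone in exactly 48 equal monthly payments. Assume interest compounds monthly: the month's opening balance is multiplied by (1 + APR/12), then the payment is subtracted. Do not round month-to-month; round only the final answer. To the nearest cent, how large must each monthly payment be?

Monthly rate r = 17.9%/12 = 1.49167% = 0.0149167.
Level-payment amortization: P = B₀·r / (1 − (1+r)^(−n)) = 940.00·0.0149167 / (1 − 1.01492^(−48)).
Denominator 1 − (1+r)^(−48) = 0.508705901.
P = 14.0217 / 0.508705901 ≈ 27.56.

€27.56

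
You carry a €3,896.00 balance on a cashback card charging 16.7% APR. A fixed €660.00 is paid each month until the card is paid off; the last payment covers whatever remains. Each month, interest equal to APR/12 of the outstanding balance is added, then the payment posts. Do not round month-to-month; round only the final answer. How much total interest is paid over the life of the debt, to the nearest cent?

Monthly rate r = 16.7%/12 = 1.39167% = 0.0139167.
Payoff takes n = ⌈−ln(1 − rB₀/P)/ln(1+r)⌉ = ⌈6.202⌉ = 7 payments; the last is €134.33.
Total paid = 6·€660.00 + €134.33 = €4,094.33.
Total interest = total paid − principal = €4,094.33 − €3,896.00 = €198.33.

€198.33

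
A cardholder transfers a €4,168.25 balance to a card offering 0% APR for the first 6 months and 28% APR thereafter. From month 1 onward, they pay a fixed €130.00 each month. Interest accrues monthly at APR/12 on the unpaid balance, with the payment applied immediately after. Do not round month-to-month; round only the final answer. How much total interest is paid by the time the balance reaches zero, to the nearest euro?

€1,892

Promo months 1–6 at r₀ = 0%/12 = 0; months 7+ at r₁ = 28%/12 = 0.0233333.
After month 6 (no interest yet): B = €4,168.25 − 6·€130.00 = €3,388.25.
Then at r₁ with €130.00/mo: n₂ = −ln(1 − r₁·B/P)/ln(1+r₁) ≈ 40.62 → 41 more payments.
Total paid = 46·€130.00 + €80.72 = €6,060.72; interest = €6,060.72 − €4,168.25 = €1,892.47.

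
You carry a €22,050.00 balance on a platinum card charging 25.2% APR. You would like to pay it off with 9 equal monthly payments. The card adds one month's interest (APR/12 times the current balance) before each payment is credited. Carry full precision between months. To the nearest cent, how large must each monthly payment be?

€2,714.37

Monthly rate r = 25.2%/12 = 2.1% = 0.021.
Level-payment amortization: P = B₀·r / (1 − (1+r)^(−n)) = 22050.00·0.021 / (1 − 1.021^(−9)).
Denominator 1 − (1+r)^(−9) = 0.170591807.
P = 463.05 / 0.170591807 ≈ 2714.37.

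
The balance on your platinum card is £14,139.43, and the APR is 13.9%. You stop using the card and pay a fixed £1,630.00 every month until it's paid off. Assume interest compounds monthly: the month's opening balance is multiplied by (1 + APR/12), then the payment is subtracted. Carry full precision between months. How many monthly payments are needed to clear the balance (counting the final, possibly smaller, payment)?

Monthly rate r = 13.9%/12 = 1.15833% = 0.0115833.
Recurrence: B ← B·(1+r) − £1,630.00.
Month 1: interest £163.78; balance after payment £12,673.21.
Month 2: interest £146.80; balance after payment £11,190.01.
Closed form: n = −ln(1 − rB₀/P)/ln(1+r) = −ln(0.89952)/ln(1.01158) ≈ 9.195, so the balance reaches zero during payment 10.

10 payments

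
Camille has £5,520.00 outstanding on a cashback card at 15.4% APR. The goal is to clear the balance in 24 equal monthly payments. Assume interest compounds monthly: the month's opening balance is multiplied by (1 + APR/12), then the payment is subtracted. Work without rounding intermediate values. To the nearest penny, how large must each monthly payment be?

Monthly rate r = 15.4%/12 = 1.28333% = 0.0128333.
Level-payment amortization: P = B₀·r / (1 − (1+r)^(−n)) = 5520.00·0.0128333 / (1 − 1.01283^(−24)).
Denominator 1 − (1+r)^(−24) = 0.26364314.
P = 70.84 / 0.26364314 ≈ 268.70.

£268.70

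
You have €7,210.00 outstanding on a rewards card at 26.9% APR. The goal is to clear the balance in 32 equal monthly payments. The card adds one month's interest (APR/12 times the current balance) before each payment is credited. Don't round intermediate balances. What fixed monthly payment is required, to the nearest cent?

Monthly rate r = 26.9%/12 = 2.24167% = 0.0224167.
Level-payment amortization: P = B₀·r / (1 − (1+r)^(−n)) = 7210.00·0.0224167 / (1 − 1.02242^(−32)).
Denominator 1 − (1+r)^(−32) = 0.508066332.
P = 161.624 / 0.508066332 ≈ 318.12.

€318.12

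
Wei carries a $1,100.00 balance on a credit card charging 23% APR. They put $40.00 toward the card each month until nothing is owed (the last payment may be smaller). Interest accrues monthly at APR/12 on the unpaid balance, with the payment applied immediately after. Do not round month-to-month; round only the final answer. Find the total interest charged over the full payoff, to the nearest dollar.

$478

Monthly rate r = 23%/12 = 1.91667% = 0.0191667.
Payoff takes n = ⌈−ln(1 − rB₀/P)/ln(1+r)⌉ = ⌈39.443⌉ = 40 payments; the last is $17.81.
Total paid = 39·$40.00 + $17.81 = $1,577.81.
Total interest = total paid − principal = $1,577.81 − $1,100.00 = $477.81.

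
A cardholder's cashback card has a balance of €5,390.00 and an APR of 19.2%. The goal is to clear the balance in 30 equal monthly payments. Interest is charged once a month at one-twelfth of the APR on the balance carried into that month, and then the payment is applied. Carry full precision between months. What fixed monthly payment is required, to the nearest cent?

€227.63

Monthly rate r = 19.2%/12 = 1.6% = 0.016.
Level-payment amortization: P = B₀·r / (1 − (1+r)^(−n)) = 5390.00·0.016 / (1 − 1.016^(−30)).
Denominator 1 − (1+r)^(−30) = 0.378861053.
P = 86.24 / 0.378861053 ≈ 227.63.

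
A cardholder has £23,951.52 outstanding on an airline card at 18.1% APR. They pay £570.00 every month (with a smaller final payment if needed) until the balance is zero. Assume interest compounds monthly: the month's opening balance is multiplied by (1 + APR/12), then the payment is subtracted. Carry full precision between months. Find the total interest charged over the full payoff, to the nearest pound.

Monthly rate r = 18.1%/12 = 1.50833% = 0.0150833.
Payoff takes n = ⌈−ln(1 − rB₀/P)/ln(1+r)⌉ = ⌈67.104⌉ = 68 payments; the last is £59.46.
Total paid = 67·£570.00 + £59.46 = £38,249.46.
Total interest = total paid − principal = £38,249.46 − £23,951.52 = £14,297.94.

£14,298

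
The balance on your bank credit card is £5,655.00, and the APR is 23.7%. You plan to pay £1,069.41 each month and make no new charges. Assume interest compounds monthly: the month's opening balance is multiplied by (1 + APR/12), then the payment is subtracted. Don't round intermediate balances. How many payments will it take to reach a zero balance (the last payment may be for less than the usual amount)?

6 months

Monthly rate r = 23.7%/12 = 1.975% = 0.01975.
Recurrence: B ← B·(1+r) − £1,069.41.
Month 1: interest £111.69; balance after payment £4,697.28.
Month 2: interest £92.77; balance after payment £3,720.64.
Month 3: interest £73.48; balance after payment £2,724.71.
Month 4: interest £53.81; balance after payment £1,709.11.
Month 5: interest £33.75; balance after payment £673.46.
Month 6: interest £13.30; balance after payment £0.00.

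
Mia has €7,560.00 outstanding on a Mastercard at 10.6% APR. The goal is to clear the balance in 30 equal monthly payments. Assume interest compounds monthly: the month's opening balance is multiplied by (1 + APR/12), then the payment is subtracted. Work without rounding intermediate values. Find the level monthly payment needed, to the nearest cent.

Monthly rate r = 10.6%/12 = 0.883333% = 0.00883333.
Level-payment amortization: P = B₀·r / (1 − (1+r)^(−n)) = 7560.00·0.00883333 / (1 − 1.00883^(−30)).
Denominator 1 − (1+r)^(−30) = 0.231900833.
P = 66.78 / 0.231900833 ≈ 287.97.

€287.97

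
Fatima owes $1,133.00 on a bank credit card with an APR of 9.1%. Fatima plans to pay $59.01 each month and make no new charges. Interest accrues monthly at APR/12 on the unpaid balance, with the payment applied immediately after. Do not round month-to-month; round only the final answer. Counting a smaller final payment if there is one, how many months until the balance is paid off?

21 months

Monthly rate r = 9.1%/12 = 0.758333% = 0.00758333.
Recurrence: B ← B·(1+r) − $59.01.
Month 1: interest $8.59; balance after payment $1,082.58.
Month 2: interest $8.21; balance after payment $1,031.78.
Closed form: n = −ln(1 − rB₀/P)/ln(1+r) = −ln(0.8544)/ln(1.00758) ≈ 20.829, so the balance reaches zero during payment 21.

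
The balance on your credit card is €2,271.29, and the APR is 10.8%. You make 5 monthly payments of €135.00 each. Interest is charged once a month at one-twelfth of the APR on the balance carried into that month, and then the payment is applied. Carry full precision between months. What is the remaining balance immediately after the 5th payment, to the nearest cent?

Monthly rate r = 10.8%/12 = 0.9% = 0.009.
Each month: B ← B·(1+r) − €135.00.
Month 1: interest €20.44; balance after payment €2,156.73.
Month 2: interest €19.41; balance after payment €2,041.14.
Month 3: interest €18.37; balance after payment €1,924.51.
Month 4: interest €17.32; balance after payment €1,806.83.
Month 5: interest €16.26; balance after payment €1,688.09.

€1,688.09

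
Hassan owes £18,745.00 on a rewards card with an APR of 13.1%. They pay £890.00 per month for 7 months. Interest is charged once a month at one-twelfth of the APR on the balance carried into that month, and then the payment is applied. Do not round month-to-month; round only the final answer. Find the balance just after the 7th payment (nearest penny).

£13,787.42

Monthly rate r = 13.1%/12 = 1.09167% = 0.0109167.
Each month: B ← B·(1+r) − £890.00.
Month 1: interest £204.63; balance after payment £18,059.63.
Month 2: interest £197.15; balance after payment £17,366.78.
Month 3: interest £189.59; balance after payment £16,666.37.
Month 4: interest £181.94; balance after payment £15,958.31.
Month 5: interest £174.21; balance after payment £15,242.52.
Month 6: interest £166.40; balance after payment £14,518.92.
Month 7: interest £158.50; balance after payment £13,787.42.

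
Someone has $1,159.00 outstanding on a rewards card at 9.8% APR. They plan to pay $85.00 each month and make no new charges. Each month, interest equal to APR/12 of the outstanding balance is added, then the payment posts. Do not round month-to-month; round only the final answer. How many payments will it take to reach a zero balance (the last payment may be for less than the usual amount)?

Monthly rate r = 9.8%/12 = 0.816667% = 0.00816667.
Recurrence: B ← B·(1+r) − $85.00.
Month 1: interest $9.47; balance after payment $1,083.47.
Month 2: interest $8.85; balance after payment $1,007.31.
Closed form: n = −ln(1 − rB₀/P)/ln(1+r) = −ln(0.88865)/ln(1.00817) ≈ 14.515, so the balance reaches zero during payment 15.

15 months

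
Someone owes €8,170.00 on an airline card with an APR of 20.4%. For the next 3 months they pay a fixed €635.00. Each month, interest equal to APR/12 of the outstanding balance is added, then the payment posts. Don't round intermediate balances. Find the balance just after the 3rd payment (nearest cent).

Monthly rate r = 20.4%/12 = 1.7% = 0.017.
Each month: B ← B·(1+r) − €635.00.
Month 1: interest €138.89; balance after payment €7,673.89.
Month 2: interest €130.46; balance after payment €7,169.35.
Month 3: interest €121.88; balance after payment €6,656.23.

€6,656.23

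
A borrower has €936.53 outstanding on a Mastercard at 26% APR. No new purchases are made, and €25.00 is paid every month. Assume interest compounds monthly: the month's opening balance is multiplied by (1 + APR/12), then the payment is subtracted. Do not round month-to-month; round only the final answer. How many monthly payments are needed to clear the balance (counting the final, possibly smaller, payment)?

78 payments

Monthly rate r = 26%/12 = 2.16667% = 0.0216667.
Recurrence: B ← B·(1+r) − €25.00.
Month 1: interest €20.29; balance after payment €931.82.
Month 2: interest €20.19; balance after payment €927.01.
Closed form: n = −ln(1 − rB₀/P)/ln(1+r) = −ln(0.18834)/ln(1.02167) ≈ 77.886, so the balance reaches zero during payment 78.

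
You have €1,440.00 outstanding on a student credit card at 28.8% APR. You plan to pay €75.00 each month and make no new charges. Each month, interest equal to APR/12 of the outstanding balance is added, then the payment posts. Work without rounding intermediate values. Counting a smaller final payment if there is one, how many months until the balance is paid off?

27 payments

Monthly rate r = 28.8%/12 = 2.4% = 0.024.
Recurrence: B ← B·(1+r) − €75.00.
Month 1: interest €34.56; balance after payment €1,399.56.
Month 2: interest €33.59; balance after payment €1,358.15.
Closed form: n = −ln(1 − rB₀/P)/ln(1+r) = −ln(0.5392)/ln(1.024) ≈ 26.044, so the balance reaches zero during payment 27.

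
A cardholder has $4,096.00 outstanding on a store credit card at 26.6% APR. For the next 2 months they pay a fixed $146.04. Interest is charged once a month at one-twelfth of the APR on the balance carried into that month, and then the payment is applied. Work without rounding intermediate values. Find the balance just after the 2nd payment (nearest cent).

$3,984.28

Monthly rate r = 26.6%/12 = 2.21667% = 0.0221667.
Each month: B ← B·(1+r) − $146.04.
Month 1: interest $90.79; balance after payment $4,040.75.
Month 2: interest $89.57; balance after payment $3,984.28.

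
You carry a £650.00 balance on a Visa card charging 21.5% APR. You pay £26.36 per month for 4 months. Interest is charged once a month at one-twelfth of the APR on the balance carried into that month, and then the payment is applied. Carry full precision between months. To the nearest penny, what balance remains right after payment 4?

Monthly rate r = 21.5%/12 = 1.79167% = 0.0179167.
Each month: B ← B·(1+r) − £26.36.
Month 1: interest £11.65; balance after payment £635.29.
Month 2: interest £11.38; balance after payment £620.31.
Month 3: interest £11.11; balance after payment £605.06.
Month 4: interest £10.84; balance after payment £589.54.

£589.54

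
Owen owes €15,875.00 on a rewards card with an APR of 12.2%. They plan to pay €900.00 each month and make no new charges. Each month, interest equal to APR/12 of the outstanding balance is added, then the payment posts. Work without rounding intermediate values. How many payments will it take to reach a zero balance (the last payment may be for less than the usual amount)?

Monthly rate r = 12.2%/12 = 1.01667% = 0.0101667.
Recurrence: B ← B·(1+r) − €900.00.
Month 1: interest €161.40; balance after payment €15,136.40.
Month 2: interest €153.89; balance after payment €14,390.28.
Closed form: n = −ln(1 − rB₀/P)/ln(1+r) = −ln(0.82067)/ln(1.01017) ≈ 19.538, so the balance reaches zero during payment 20.

20 months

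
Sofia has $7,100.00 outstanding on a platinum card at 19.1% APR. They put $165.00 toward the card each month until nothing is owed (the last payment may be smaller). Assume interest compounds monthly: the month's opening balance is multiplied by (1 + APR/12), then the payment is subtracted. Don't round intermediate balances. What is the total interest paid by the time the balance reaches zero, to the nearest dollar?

Monthly rate r = 19.1%/12 = 1.59167% = 0.0159167.
Payoff takes n = ⌈−ln(1 − rB₀/P)/ln(1+r)⌉ = ⌈73.133⌉ = 74 payments; the last is $22.04.
Total paid = 73·$165.00 + $22.04 = $12,067.04.
Total interest = total paid − principal = $12,067.04 − $7,100.00 = $4,967.04.

$4,967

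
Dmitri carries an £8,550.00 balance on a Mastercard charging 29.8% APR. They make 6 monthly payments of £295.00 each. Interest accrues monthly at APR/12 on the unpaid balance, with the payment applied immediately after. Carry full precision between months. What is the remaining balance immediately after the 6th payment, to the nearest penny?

£8,022.11

Monthly rate r = 29.8%/12 = 2.48333% = 0.0248333.
Each month: B ← B·(1+r) − £295.00.
Month 1: interest £212.32; balance after payment £8,467.33.
Month 2: interest £210.27; balance after payment £8,382.60.
Month 3: interest £208.17; balance after payment £8,295.76.
Month 4: interest £206.01; balance after payment £8,206.78.
Month 5: interest £203.80; balance after payment £8,115.58.
Month 6: interest £201.54; balance after payment £8,022.11.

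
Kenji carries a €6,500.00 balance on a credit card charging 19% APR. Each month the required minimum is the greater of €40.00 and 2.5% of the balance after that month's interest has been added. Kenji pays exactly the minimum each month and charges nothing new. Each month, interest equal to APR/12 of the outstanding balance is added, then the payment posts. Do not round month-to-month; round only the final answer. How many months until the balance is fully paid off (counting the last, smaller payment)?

210 months

Monthly rate r = 19%/12 = 1.58333% = 0.0158333.
While 2.5% of the post-interest balance exceeds €40.00, each month B ← (B·(1+r))·(1 − 0.025), i.e. B shrinks by the factor (1+r)·0.975 = 0.99044.
This holds for months 1–148. Entering month 149 the balance is €1,567.91; 2.5% of the post-interest balance is now below €40.00, so the flat €40.00 minimum applies from here.
From month 149 a fixed €40.00 at rate r clears €1,567.91 in 62 more payments. Total: 148 + 62 = 210 months.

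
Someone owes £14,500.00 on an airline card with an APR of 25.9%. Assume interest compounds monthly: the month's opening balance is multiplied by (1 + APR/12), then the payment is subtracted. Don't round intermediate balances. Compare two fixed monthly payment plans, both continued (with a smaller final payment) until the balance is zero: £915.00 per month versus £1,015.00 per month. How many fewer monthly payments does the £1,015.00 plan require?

Monthly rate r = 25.9%/12 = 2.15833% = 0.0215833.
At £915.00/mo: n = ⌈−ln(1 − rB₀/P)/ln(1+r)⌉ = 20 payments (last £554.11); total interest = total paid − £14,500.00 = £3,439.11.
At £1,015.00/mo: 18 payments (last £270.10); total interest £3,025.10.
Payments saved = 20 − 18 = 2.

2 fewer payments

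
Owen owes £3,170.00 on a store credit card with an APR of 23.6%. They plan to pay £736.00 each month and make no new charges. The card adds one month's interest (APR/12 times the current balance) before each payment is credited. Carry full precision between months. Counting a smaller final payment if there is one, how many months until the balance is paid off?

5 payments

Monthly rate r = 23.6%/12 = 1.96667% = 0.0196667.
Recurrence: B ← B·(1+r) − £736.00.
Month 1: interest £62.34; balance after payment £2,496.34.
Month 2: interest £49.09; balance after payment £1,809.44.
Month 3: interest £35.59; balance after payment £1,109.02.
Month 4: interest £21.81; balance after payment £394.83.
Month 5: interest £7.77; balance after payment £0.00.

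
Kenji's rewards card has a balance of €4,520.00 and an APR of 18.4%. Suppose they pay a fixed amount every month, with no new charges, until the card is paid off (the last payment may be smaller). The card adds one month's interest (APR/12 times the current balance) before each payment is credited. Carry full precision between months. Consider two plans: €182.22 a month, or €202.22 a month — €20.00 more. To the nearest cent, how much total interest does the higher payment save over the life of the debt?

Monthly rate r = 18.4%/12 = 1.53333% = 0.0153333.
At €182.22/mo: n = ⌈−ln(1 − rB₀/P)/ln(1+r)⌉ = 32 payments (last €82.59); total interest = total paid − €4,520.00 = €1,211.41.
At €202.22/mo: 28 payments (last €117.33); total interest €1,057.27.
Interest saved = €1,211.41 − €1,057.27 = €154.14.

€154.14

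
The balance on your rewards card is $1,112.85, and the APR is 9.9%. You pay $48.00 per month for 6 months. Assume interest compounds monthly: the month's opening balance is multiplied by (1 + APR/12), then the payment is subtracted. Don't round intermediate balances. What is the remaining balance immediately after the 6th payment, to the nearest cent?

Monthly rate r = 9.9%/12 = 0.825% = 0.00825.
Each month: B ← B·(1+r) − $48.00.
Month 1: interest $9.18; balance after payment $1,074.03.
Month 2: interest $8.86; balance after payment $1,034.89.
Month 3: interest $8.54; balance after payment $995.43.
Month 4: interest $8.21; balance after payment $955.64.
Month 5: interest $7.88; balance after payment $915.53.
Month 6: interest $7.55; balance after payment $875.08.

$875.08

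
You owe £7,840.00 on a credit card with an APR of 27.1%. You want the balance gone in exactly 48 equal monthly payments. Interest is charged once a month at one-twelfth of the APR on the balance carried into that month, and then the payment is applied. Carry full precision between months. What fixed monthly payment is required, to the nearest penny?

£269.22

Monthly rate r = 27.1%/12 = 2.25833% = 0.0225833.
Level-payment amortization: P = B₀·r / (1 − (1+r)^(−n)) = 7840.00·0.0225833 / (1 − 1.02258^(−48)).
Denominator 1 − (1+r)^(−48) = 0.657656633.
P = 177.053 / 0.657656633 ≈ 269.22.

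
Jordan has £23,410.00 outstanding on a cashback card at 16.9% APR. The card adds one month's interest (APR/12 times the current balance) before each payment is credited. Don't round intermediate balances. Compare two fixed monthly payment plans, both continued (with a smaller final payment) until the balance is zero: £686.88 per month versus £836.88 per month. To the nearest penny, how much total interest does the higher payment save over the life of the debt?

Monthly rate r = 16.9%/12 = 1.40833% = 0.0140833.
At £686.88/mo: n = ⌈−ln(1 − rB₀/P)/ln(1+r)⌉ = 47 payments (last £520.53); total interest = total paid − £23,410.00 = £8,707.01.
At £836.88/mo: 36 payments (last £678.22); total interest £6,559.02.
Interest saved = £8,707.01 − £6,559.02 = £2,147.99.

£2,147.99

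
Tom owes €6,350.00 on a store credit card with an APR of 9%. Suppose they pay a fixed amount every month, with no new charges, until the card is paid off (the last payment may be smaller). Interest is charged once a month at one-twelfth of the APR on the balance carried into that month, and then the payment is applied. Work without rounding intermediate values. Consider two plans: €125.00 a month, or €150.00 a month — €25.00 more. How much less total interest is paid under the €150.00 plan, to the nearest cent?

€355.65

Monthly rate r = 9%/12 = 0.75% = 0.0075.
At €125.00/mo: n = ⌈−ln(1 − rB₀/P)/ln(1+r)⌉ = 65 payments (last €24.18); total interest = total paid − €6,350.00 = €1,674.18.
At €150.00/mo: 52 payments (last €18.53); total interest €1,318.53.
Interest saved = €1,674.18 − €1,318.53 = €355.65.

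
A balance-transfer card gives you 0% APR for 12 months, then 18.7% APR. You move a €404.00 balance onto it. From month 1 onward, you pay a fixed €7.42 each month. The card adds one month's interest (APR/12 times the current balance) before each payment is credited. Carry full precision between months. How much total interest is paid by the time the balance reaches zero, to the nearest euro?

Promo months 1–12 at r₀ = 0%/12 = 0; months 13+ at r₁ = 18.7%/12 = 0.0155833.
After month 12 (no interest yet): B = €404.00 − 12·€7.42 = €314.96.
Then at r₁ with €7.42/mo: n₂ = −ln(1 − r₁·B/P)/ln(1+r₁) ≈ 70.05 → 71 more payments.
Total paid = 82·€7.42 + €0.35 = €608.79; interest = €608.79 − €404.00 = €204.79.

€205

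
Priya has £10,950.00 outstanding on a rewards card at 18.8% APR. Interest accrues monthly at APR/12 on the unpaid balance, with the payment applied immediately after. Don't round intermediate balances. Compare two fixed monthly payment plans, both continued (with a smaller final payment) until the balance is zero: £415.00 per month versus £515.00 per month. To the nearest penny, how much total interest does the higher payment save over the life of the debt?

£817.93

Monthly rate r = 18.8%/12 = 1.56667% = 0.0156667.
At £415.00/mo: n = ⌈−ln(1 − rB₀/P)/ln(1+r)⌉ = 35 payments (last £129.63); total interest = total paid − £10,950.00 = £3,289.63.
At £515.00/mo: 27 payments (last £31.70); total interest £2,471.70.
Interest saved = £3,289.63 − £2,471.70 = £817.93.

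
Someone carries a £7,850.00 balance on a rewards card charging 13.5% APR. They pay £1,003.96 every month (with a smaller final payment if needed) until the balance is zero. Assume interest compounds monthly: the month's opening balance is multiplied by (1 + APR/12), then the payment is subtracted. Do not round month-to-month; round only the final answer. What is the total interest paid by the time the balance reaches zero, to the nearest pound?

Monthly rate r = 13.5%/12 = 1.125% = 0.01125.
Payoff takes n = ⌈−ln(1 − rB₀/P)/ln(1+r)⌉ = ⌈8.230⌉ = 9 payments; the last is £232.39.
Total paid = 8·£1,003.96 + £232.39 = £8,264.07.
Total interest = total paid − principal = £8,264.07 − £7,850.00 = £414.07.

£414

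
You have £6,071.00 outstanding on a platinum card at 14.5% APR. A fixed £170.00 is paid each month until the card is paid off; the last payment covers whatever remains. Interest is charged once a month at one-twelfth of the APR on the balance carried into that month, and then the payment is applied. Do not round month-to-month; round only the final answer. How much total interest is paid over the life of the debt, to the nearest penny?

£1,922.86

Monthly rate r = 14.5%/12 = 1.20833% = 0.0120833.
Payoff takes n = ⌈−ln(1 − rB₀/P)/ln(1+r)⌉ = ⌈47.023⌉ = 48 payments; the last is £3.86.
Total paid = 47·£170.00 + £3.86 = £7,993.86.
Total interest = total paid − principal = £7,993.86 − £6,071.00 = £1,922.86.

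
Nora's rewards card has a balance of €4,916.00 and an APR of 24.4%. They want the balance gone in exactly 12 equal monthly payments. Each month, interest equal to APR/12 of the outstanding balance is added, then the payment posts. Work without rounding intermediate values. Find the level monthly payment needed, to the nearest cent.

Monthly rate r = 24.4%/12 = 2.03333% = 0.0203333.
Level-payment amortization: P = B₀·r / (1 − (1+r)^(−n)) = 4916.00·0.0203333 / (1 − 1.02033^(−12)).
Denominator 1 − (1+r)^(−12) = 0.214592396.
P = 99.9587 / 0.214592396 ≈ 465.81.

€465.81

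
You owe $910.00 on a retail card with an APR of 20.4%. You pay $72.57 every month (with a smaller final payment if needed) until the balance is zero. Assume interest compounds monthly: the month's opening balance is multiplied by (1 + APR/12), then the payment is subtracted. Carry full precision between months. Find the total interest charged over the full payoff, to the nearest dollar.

Monthly rate r = 20.4%/12 = 1.7% = 0.017.
Payoff takes n = ⌈−ln(1 − rB₀/P)/ln(1+r)⌉ = ⌈14.222⌉ = 15 payments; the last is $16.24.
Total paid = 14·$72.57 + $16.24 = $1,032.22.
Total interest = total paid − principal = $1,032.22 − $910.00 = $122.22.

$122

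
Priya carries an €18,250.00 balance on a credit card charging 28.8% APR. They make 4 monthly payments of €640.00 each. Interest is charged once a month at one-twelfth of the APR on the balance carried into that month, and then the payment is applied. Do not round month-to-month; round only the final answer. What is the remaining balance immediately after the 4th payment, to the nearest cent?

Monthly rate r = 28.8%/12 = 2.4% = 0.024.
Each month: B ← B·(1+r) − €640.00.
Month 1: interest €438.00; balance after payment €18,048.00.
Month 2: interest €433.15; balance after payment €17,841.15.
Month 3: interest €428.19; balance after payment €17,629.34.
Month 4: interest €423.10; balance after payment €17,412.44.

€17,412.44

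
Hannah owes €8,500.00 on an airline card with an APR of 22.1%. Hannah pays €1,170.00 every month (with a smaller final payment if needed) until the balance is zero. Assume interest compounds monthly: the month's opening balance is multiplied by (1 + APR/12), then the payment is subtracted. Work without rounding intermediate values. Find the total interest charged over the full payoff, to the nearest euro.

Monthly rate r = 22.1%/12 = 1.84167% = 0.0184167.
Payoff takes n = ⌈−ln(1 − rB₀/P)/ln(1+r)⌉ = ⌈7.871⌉ = 8 payments; the last is €1,020.03.
Total paid = 7·€1,170.00 + €1,020.03 = €9,210.03.
Total interest = total paid − principal = €9,210.03 − €8,500.00 = €710.03.

€710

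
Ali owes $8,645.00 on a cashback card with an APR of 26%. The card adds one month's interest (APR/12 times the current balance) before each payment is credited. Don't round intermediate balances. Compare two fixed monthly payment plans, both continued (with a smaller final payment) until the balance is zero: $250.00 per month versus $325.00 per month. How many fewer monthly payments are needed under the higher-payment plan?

Monthly rate r = 26%/12 = 2.16667% = 0.0216667.
At $250.00/mo: n = ⌈−ln(1 − rB₀/P)/ln(1+r)⌉ = 65 payments (last $133.33); total interest = total paid − $8,645.00 = $7,488.33.
At $325.00/mo: 41 payments (last $21.40); total interest $4,376.40.
Payments saved = 65 − 41 = 24.

24 fewer payments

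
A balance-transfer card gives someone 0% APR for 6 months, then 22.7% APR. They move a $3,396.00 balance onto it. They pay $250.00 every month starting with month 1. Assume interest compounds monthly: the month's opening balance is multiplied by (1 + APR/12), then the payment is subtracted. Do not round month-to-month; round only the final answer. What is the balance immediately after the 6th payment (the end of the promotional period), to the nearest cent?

$1,896.00

Promo months 1–6 at r₀ = 0%/12 = 0; months 7+ at r₁ = 22.7%/12 = 0.0189167.
After month 6 (no interest yet): B = $3,396.00 − 6·$250.00 = $1,896.00.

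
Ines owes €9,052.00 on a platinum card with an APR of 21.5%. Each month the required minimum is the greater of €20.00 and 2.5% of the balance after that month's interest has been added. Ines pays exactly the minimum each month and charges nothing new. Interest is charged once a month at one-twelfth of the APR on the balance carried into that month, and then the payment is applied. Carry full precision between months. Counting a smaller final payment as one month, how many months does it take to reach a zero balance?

Monthly rate r = 21.5%/12 = 1.79167% = 0.0179167.
While 2.5% of the post-interest balance exceeds €20.00, each month B ← (B·(1+r))·(1 − 0.025), i.e. B shrinks by the factor (1+r)·0.975 = 0.99247.
This holds for months 1–324. Entering month 325 the balance is €781.63; 2.5% of the post-interest balance is now below €20.00, so the flat €20.00 minimum applies from here.
From month 325 a fixed €20.00 at rate r clears €781.63 in 68 more payments. Total: 324 + 68 = 392 months.

392 months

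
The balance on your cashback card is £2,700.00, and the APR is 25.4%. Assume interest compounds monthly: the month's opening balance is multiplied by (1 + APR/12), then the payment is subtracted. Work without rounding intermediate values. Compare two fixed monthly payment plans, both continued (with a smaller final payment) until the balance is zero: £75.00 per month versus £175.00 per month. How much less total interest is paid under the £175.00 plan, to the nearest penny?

Monthly rate r = 25.4%/12 = 2.11667% = 0.0211667.
At £75.00/mo: n = ⌈−ln(1 − rB₀/P)/ln(1+r)⌉ = 69 payments (last £40.20); total interest = total paid − £2,700.00 = £2,440.20.
At £175.00/mo: 19 payments (last £153.51); total interest £603.51.
Interest saved = £2,440.20 − £603.51 = £1,836.69.

£1,836.69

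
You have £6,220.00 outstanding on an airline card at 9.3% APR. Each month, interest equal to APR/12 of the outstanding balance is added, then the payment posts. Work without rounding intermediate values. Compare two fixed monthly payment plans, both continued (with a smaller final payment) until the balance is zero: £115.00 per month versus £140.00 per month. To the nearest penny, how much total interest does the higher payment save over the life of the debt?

Monthly rate r = 9.3%/12 = 0.775% = 0.00775.
At £115.00/mo: n = ⌈−ln(1 − rB₀/P)/ln(1+r)⌉ = 71 payments (last £43.23); total interest = total paid − £6,220.00 = £1,873.23.
At £140.00/mo: 55 payments (last £94.38); total interest £1,434.38.
Interest saved = £1,873.23 − £1,434.38 = £438.85.

£438.85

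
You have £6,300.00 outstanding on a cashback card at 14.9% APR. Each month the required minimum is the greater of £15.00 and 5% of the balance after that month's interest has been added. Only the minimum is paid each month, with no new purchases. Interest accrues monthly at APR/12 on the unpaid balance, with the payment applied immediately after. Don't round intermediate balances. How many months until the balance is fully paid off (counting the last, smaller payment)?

Monthly rate r = 14.9%/12 = 1.24167% = 0.0124167.
While 5% of the post-interest balance exceeds £15.00, each month B ← (B·(1+r))·(1 − 0.05), i.e. B shrinks by the factor (1+r)·0.95 = 0.9618.
This holds for months 1–79. Entering month 80 the balance is £290.33; 5% of the post-interest balance is now below £15.00, so the flat £15.00 minimum applies from here.
From month 80 a fixed £15.00 at rate r clears £290.33 in 23 more payments. Total: 79 + 23 = 102 months.

102 months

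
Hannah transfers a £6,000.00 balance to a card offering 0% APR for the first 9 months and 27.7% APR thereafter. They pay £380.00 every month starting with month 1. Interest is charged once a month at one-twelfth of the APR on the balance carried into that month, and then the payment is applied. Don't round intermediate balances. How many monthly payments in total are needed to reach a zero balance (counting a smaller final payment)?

Promo months 1–9 at r₀ = 0%/12 = 0; months 10+ at r₁ = 27.7%/12 = 0.0230833.
After month 9 (no interest yet): B = £6,000.00 − 9·£380.00 = £2,580.00.
Then at r₁ with £380.00/mo: n₂ = −ln(1 − r₁·B/P)/ln(1+r₁) ≈ 7.47 → 8 more payments.

17 payments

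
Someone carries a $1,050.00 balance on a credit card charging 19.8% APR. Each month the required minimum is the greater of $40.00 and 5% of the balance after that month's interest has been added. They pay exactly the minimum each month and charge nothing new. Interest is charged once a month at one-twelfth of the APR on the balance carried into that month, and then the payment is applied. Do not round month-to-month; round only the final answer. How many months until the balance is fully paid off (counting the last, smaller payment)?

33 months

Monthly rate r = 19.8%/12 = 1.65% = 0.0165.
While 5% of the post-interest balance exceeds $40.00, each month B ← (B·(1+r))·(1 − 0.05), i.e. B shrinks by the factor (1+r)·0.95 = 0.96567.
This holds for months 1–9. Entering month 10 the balance is $766.78; 5% of the post-interest balance is now below $40.00, so the flat $40.00 minimum applies from here.
From month 10 a fixed $40.00 at rate r clears $766.78 in 24 more payments. Total: 9 + 24 = 33 months.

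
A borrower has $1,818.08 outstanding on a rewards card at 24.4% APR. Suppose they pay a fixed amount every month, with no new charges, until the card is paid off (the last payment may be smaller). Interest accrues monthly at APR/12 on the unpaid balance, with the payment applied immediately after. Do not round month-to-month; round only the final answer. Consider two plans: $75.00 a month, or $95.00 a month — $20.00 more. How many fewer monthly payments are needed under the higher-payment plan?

9 fewer payments

Monthly rate r = 24.4%/12 = 2.03333% = 0.0203333.
At $75.00/mo: n = ⌈−ln(1 − rB₀/P)/ln(1+r)⌉ = 34 payments (last $55.22); total interest = total paid − $1,818.08 = $712.14.
At $95.00/mo: 25 payments (last $46.35); total interest $508.27.
Payments saved = 34 − 25 = 9.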